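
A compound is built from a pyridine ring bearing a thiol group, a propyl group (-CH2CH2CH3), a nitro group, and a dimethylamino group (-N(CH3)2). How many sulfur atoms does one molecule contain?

1

Atom tally by fragment:
  pyridine ring core → C:5 H:5 N:1
  (− 4 ring H displaced by substituents)
  + SH → S:1 H:1
  + CH2CH2CH3 → C:3 H:7
  + NO2 → N:1 O:2
  + N(CH3)2 → N:1 C:2 H:6
Element totals:
  C: 10
  H: 15
  N: 3
  O: 2
  S: 1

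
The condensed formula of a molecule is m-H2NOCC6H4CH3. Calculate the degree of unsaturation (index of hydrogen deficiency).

5

Element totals:
  C: 8
  H: 9
  N: 1
  O: 1
Molecular formula: C8H9NO.
DoU = (2C + 2 + N − H − X) / 2 = (2·8 + 2 + 1 − 9 − 0) / 2 = 5.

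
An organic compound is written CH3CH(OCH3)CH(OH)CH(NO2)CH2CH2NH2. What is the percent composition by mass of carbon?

Element totals:
  C: 7
  H: 16
  N: 2
  O: 4
Molecular formula: C7H16N2O4.
Molar mass = 192.215 g/mol.
Mass from C: 7 × 12.011 = 84.077 g/mol.
%C = 84.077 / 192.215 × 100 = 43.74%.

43.74%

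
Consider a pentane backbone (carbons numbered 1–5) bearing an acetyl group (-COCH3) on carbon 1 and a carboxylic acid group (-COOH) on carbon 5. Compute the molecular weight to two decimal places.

158.20 g/mol

Atom tally by fragment:
  CH3COCH2 → C:3 H:5 O:1
  CH2 → C:1 H:2
  CH2 → C:1 H:2
  CH2 → C:1 H:2
  CH2COOH → C:2 H:3 O:2
Element totals:
  C: 8
  H: 14
  O: 3
Molecular formula: C8H14O3.
  M = 8(12.011) + 14(1.008) + 3(15.999)
    = 96.088 + 14.112 + 47.997 = 158.197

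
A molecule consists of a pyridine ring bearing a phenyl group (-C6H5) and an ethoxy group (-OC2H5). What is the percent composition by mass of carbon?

Atom tally by fragment:
  pyridine ring core → C:5 H:5 N:1
  (− 2 ring H displaced by substituents)
  + C6H5 → C:6 H:5
  + OC2H5 → C:2 H:5 O:1
Element totals:
  C: 13
  H: 13
  N: 1
  O: 1
Molecular formula: C13H13NO.
Molar mass = 199.253 g/mol.
Mass from C: 13 × 12.011 = 156.143 g/mol.
%C = 156.143 / 199.253 × 100 = 78.36%.

78.36%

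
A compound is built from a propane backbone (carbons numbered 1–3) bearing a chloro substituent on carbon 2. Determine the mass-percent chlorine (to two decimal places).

Atom tally by fragment:
  CH3 → C:1 H:3
  CH(Cl) → C:1 H:1 Cl:1
  CH3 → C:1 H:3
Element totals:
  C: 3
  H: 7
  Cl: 1
Molecular formula: C3H7Cl.
Molar mass = 78.539 g/mol.
Mass from Cl: 1 × 35.45 = 35.450 g/mol.
%Cl = 35.450 / 78.539 × 100 = 45.14%.

45.14%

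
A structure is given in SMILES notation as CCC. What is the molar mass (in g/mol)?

Atom tally by fragment:
  CH3 → C:1 H:3
  CH2 → C:1 H:2
  CH3 → C:1 H:3
Element totals:
  C: 3
  H: 8
Molecular formula: C3H8.
  M = 3(12.011) + 8(1.008)
    = 36.033 + 8.064 = 44.097

44.10 g/mol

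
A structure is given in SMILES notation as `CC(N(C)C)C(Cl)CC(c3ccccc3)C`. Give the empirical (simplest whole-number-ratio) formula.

Atom tally by fragment:
  CH3 → C:1 H:3
  CH(N(CH3)2) → C:3 H:7 N:1
  CH(Cl) → C:1 H:1 Cl:1
  CH2 → C:1 H:2
  CH(C6H5) → C:7 H:6
  CH3 → C:1 H:3
Element totals:
  C: 14
  H: 22
  Cl: 1
  N: 1
Molecular formula: C14H22ClN.
gcd of subscripts (14, 1, 22, 1) = 1, so the empirical formula equals the molecular formula.

C14H22ClN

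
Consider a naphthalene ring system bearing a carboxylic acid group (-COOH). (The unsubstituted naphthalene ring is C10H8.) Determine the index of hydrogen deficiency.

Atom tally by fragment:
  naphthalene ring system core → C:10 H:8
  (− 1 ring H displaced by substituents)
  + COOH → C:1 H:1 O:2
Element totals:
  C: 11
  H: 8
  O: 2
Molecular formula: C11H8O2.
DoU = (2C + 2 + N − H − X) / 2 = (2·11 + 2 + 0 − 8 − 0) / 2 = 8.

8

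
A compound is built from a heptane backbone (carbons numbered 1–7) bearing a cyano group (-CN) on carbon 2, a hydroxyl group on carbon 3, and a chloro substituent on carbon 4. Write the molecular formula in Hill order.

Atom tally by fragment:
  CH3 → C:1 H:3
  CH(CN) → C:2 H:1 N:1
  CH(OH) → C:1 H:2 O:1
  CH(Cl) → C:1 H:1 Cl:1
  CH2 → C:1 H:2
  CH2 → C:1 H:2
  CH3 → C:1 H:3
Element totals:
  C: 8
  H: 14
  Cl: 1
  N: 1
  O: 1

C8H14ClNO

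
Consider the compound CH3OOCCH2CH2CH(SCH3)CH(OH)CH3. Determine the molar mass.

Atom tally by fragment:
  CH3OOCCH2 → C:3 H:5 O:2
  CH2 → C:1 H:2
  CH(SCH3) → C:2 H:4 S:1
  CH(OH) → C:1 H:2 O:1
  CH3 → C:1 H:3
Element totals:
  C: 8
  H: 16
  O: 3
  S: 1
Molecular formula: C8H16O3S.
  M = 8(12.011) + 16(1.008) + 3(15.999) + 32.06
    = 96.088 + 16.128 + 47.997 + 32.060 = 192.273

192.27 g/mol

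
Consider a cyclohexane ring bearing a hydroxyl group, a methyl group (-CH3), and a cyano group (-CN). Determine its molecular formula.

Atom tally by fragment:
  cyclohexane ring core → C:6 H:12
  (− 3 ring H displaced by substituents)
  + OH → O:1 H:1
  + CH3 → C:1 H:3
  + CN → C:1 N:1
Element totals:
  C: 8
  H: 13
  N: 1
  O: 1

C8H13NO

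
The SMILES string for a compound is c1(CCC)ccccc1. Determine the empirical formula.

Atom tally by fragment:
  benzene ring core → C:6 H:6
  (− 1 ring H displaced by substituents)
  + CH2CH2CH3 → C:3 H:7
Element totals:
  C: 9
  H: 12
Molecular formula: C9H12.
gcd of subscripts = 3; dividing each by 3:
  C: 9/3 = 3
  H: 12/3 = 4

C3H4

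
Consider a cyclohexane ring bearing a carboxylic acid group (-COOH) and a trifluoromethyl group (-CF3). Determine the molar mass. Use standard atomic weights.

Atom tally by fragment:
  cyclohexane ring core → C:6 H:12
  (− 2 ring H displaced by substituents)
  + COOH → C:1 H:1 O:2
  + CF3 → C:1 F:3
Element totals:
  C: 8
  H: 11
  F: 3
  O: 2
Molecular formula: C8H11F3O2.
  M = 8(12.011) + 11(1.008) + 3(18.998) + 2(15.999)
    = 96.088 + 11.088 + 56.994 + 31.998 = 196.168

196.17 g/mol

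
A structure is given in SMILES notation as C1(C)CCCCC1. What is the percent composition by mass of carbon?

Atom tally by fragment:
  cyclohexane ring core → C:6 H:12
  (− 1 ring H displaced by substituents)
  + CH3 → C:1 H:3
Element totals:
  C: 7
  H: 14
Molecular formula: C7H14.
Molar mass = 98.189 g/mol.
Mass from C: 7 × 12.011 = 84.077 g/mol.
%C = 84.077 / 98.189 × 100 = 85.63%.

85.63%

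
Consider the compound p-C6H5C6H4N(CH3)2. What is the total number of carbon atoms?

Element totals:
  C: 14
  H: 15
  N: 1

14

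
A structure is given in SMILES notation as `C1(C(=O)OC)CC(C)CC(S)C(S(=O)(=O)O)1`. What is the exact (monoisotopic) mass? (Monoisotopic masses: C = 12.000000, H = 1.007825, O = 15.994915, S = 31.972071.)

Atom tally by fragment:
  cyclohexane ring core → C:6 H:12
  (− 4 ring H displaced by substituents)
  + COOCH3 → C:2 H:3 O:2
  + CH3 → C:1 H:3
  + SH → S:1 H:1
  + SO3H → S:1 O:3 H:1
Element totals:
  C: 9
  H: 16
  O: 5
  S: 2
Molecular formula: C9H16O5S2.
  M = 9(12.0) + 16(1.007825) + 5(15.994915) + 2(31.972071)
    = 108.000000 + 16.125200 + 79.974575 + 63.944142 = 268.043917

268.0439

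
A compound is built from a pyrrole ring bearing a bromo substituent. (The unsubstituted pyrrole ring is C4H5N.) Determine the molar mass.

145.99 g/mol

Atom tally by fragment:
  pyrrole ring core → C:4 H:5 N:1
  (− 1 ring H displaced by substituents)
  + Br → Br:1
Element totals:
  C: 4
  H: 4
  Br: 1
  N: 1
Molecular formula: C4H4BrN.
  M = 4(12.011) + 4(1.008) + 79.904 + 14.007
    = 48.044 + 4.032 + 79.904 + 14.007 = 145.987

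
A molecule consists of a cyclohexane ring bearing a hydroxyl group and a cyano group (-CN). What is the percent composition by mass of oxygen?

12.78%

Atom tally by fragment:
  cyclohexane ring core → C:6 H:12
  (− 2 ring H displaced by substituents)
  + OH → O:1 H:1
  + CN → C:1 N:1
Element totals:
  C: 7
  H: 11
  N: 1
  O: 1
Molecular formula: C7H11NO.
Molar mass = 125.171 g/mol.
Mass from O: 1 × 15.999 = 15.999 g/mol.
%O = 15.999 / 125.171 × 100 = 12.78%.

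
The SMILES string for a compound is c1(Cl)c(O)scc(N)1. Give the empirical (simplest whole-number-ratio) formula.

C4H4ClNOS

Atom tally by fragment:
  thiophene ring core → C:4 H:4 S:1
  (− 3 ring H displaced by substituents)
  + Cl → Cl:1
  + OH → O:1 H:1
  + NH2 → N:1 H:2
Element totals:
  C: 4
  H: 4
  Cl: 1
  N: 1
  O: 1
  S: 1
Molecular formula: C4H4ClNOS.
gcd of subscripts (4, 1, 4, 1, 1, 1) = 1, so the empirical formula equals the molecular formula.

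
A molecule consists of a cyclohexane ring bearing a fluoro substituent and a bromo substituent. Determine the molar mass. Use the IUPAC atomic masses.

Atom tally by fragment:
  cyclohexane ring core → C:6 H:12
  (− 2 ring H displaced by substituents)
  + F → F:1
  + Br → Br:1
Element totals:
  C: 6
  H: 10
  Br: 1
  F: 1
Molecular formula: C6H10BrF.
  M = 6(12.011) + 10(1.008) + 79.904 + 18.998
    = 72.066 + 10.080 + 79.904 + 18.998 = 181.048

181.05 g/mol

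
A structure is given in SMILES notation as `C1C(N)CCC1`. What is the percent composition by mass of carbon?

Atom tally by fragment:
  cyclopentane ring core → C:5 H:10
  (− 1 ring H displaced by substituents)
  + NH2 → N:1 H:2
Element totals:
  C: 5
  H: 11
  N: 1
Molecular formula: C5H11N.
Molar mass = 85.150 g/mol.
Mass from C: 5 × 12.011 = 60.055 g/mol.
%C = 60.055 / 85.150 × 100 = 70.53%.

70.53%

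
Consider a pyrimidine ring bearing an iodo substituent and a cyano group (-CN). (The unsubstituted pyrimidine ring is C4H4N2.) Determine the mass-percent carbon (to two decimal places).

Atom tally by fragment:
  pyrimidine ring core → C:4 H:4 N:2
  (− 2 ring H displaced by substituents)
  + I → I:1
  + CN → C:1 N:1
Element totals:
  C: 5
  H: 2
  I: 1
  N: 3
Molecular formula: C5H2IN3.
Molar mass = 230.996 g/mol.
Mass from C: 5 × 12.011 = 60.055 g/mol.
%C = 60.055 / 230.996 × 100 = 26.00%.

26.00%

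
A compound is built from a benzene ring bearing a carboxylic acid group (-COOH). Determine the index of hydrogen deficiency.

5

Atom tally by fragment:
  benzene ring core → C:6 H:6
  (− 1 ring H displaced by substituents)
  + COOH → C:1 H:1 O:2
Element totals:
  C: 7
  H: 6
  O: 2
Molecular formula: C7H6O2.
DoU = (2C + 2 + N − H − X) / 2 = (2·7 + 2 + 0 − 6 − 0) / 2 = 5.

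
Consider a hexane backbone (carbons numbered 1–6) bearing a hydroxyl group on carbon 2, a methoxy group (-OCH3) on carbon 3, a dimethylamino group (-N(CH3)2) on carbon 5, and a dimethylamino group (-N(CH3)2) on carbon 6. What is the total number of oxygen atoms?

2

Atom tally by fragment:
  CH3 → C:1 H:3
  CH(OH) → C:1 H:2 O:1
  CH(OCH3) → C:2 H:4 O:1
  CH2 → C:1 H:2
  CH(N(CH3)2) → C:3 H:7 N:1
  CH2N(CH3)2 → C:3 H:8 N:1
Element totals:
  C: 11
  H: 26
  N: 2
  O: 2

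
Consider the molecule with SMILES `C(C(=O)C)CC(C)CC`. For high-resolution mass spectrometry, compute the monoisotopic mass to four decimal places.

Atom tally by fragment:
  CH3COCH2 → C:3 H:5 O:1
  CH2 → C:1 H:2
  CH(CH3) → C:2 H:4
  CH2 → C:1 H:2
  CH3 → C:1 H:3
Element totals:
  C: 8
  H: 16
  O: 1
Molecular formula: C8H16O.
  M = 8(12.0) + 16(1.007825) + 15.994915
    = 96.000000 + 16.125200 + 15.994915 = 128.120115

128.1201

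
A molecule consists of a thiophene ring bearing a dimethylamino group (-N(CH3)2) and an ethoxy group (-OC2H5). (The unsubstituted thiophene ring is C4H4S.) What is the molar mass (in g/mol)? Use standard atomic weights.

Atom tally by fragment:
  thiophene ring core → C:4 H:4 S:1
  (− 2 ring H displaced by substituents)
  + N(CH3)2 → N:1 C:2 H:6
  + OC2H5 → C:2 H:5 O:1
Element totals:
  C: 8
  H: 13
  N: 1
  O: 1
  S: 1
Molecular formula: C8H13NOS.
  M = 8(12.011) + 13(1.008) + 14.007 + 15.999 + 32.06
    = 96.088 + 13.104 + 14.007 + 15.999 + 32.060 = 171.258

171.26 g/mol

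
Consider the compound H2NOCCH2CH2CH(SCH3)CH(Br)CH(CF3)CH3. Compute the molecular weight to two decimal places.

322.18 g/mol

Atom tally by fragment:
  H2NOCCH2 → C:2 H:4 O:1 N:1
  CH2 → C:1 H:2
  CH(SCH3) → C:2 H:4 S:1
  CH(Br) → C:1 H:1 Br:1
  CH(CF3) → C:2 H:1 F:3
  CH3 → C:1 H:3
Element totals:
  C: 9
  H: 15
  Br: 1
  F: 3
  N: 1
  O: 1
  S: 1
Molecular formula: C9H15BrF3NOS.
  M = 9(12.011) + 15(1.008) + 79.904 + 3(18.998) + 14.007 + 15.999 + 32.06
    = 108.099 + 15.120 + 79.904 + 56.994 + 14.007 + 15.999 + 32.060 = 322.183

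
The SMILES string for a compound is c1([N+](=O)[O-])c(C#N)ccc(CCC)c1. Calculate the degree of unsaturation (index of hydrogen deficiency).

7

Atom tally by fragment:
  benzene ring core → C:6 H:6
  (− 3 ring H displaced by substituents)
  + NO2 → N:1 O:2
  + CN → C:1 N:1
  + CH2CH2CH3 → C:3 H:7
Element totals:
  C: 10
  H: 10
  N: 2
  O: 2
Molecular formula: C10H10N2O2.
DoU = (2C + 2 + N − H − X) / 2 = (2·10 + 2 + 2 − 10 − 0) / 2 = 7.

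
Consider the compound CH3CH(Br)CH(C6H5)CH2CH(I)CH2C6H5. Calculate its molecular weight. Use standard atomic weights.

443.17 g/mol

Atom tally by fragment:
  CH3 → C:1 H:3
  CH(Br) → C:1 H:1 Br:1
  CH(C6H5) → C:7 H:6
  CH2 → C:1 H:2
  CH(I) → C:1 H:1 I:1
  CH2C6H5 → C:7 H:7
Element totals:
  C: 18
  H: 20
  Br: 1
  I: 1
Molecular formula: C18H20BrI.
  M = 18(12.011) + 20(1.008) + 79.904 + 126.904
    = 216.198 + 20.160 + 79.904 + 126.904 = 443.166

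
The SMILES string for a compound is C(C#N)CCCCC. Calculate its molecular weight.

Atom tally by fragment:
  NCCH2 → C:2 H:2 N:1
  CH2 → C:1 H:2
  CH2 → C:1 H:2
  CH2 → C:1 H:2
  CH2 → C:1 H:2
  CH3 → C:1 H:3
Element totals:
  C: 7
  H: 13
  N: 1
Molecular formula: C7H13N.
  M = 7(12.011) + 13(1.008) + 14.007
    = 84.077 + 13.104 + 14.007 = 111.188

111.19 g/mol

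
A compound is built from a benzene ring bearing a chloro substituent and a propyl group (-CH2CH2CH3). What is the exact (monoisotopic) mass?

154.0549

Atom tally by fragment:
  benzene ring core → C:6 H:6
  (− 2 ring H displaced by substituents)
  + Cl → Cl:1
  + CH2CH2CH3 → C:3 H:7
Element totals:
  C: 9
  H: 11
  Cl: 1
Molecular formula: C9H11Cl.
  M = 9(12.0) + 11(1.007825) + 34.968853
    = 108.000000 + 11.086075 + 34.968853 = 154.054928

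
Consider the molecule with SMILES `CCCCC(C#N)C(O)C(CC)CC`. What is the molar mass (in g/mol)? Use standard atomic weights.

197.32 g/mol

Atom tally by fragment:
  CH3 → C:1 H:3
  CH2 → C:1 H:2
  CH2 → C:1 H:2
  CH2 → C:1 H:2
  CH(CN) → C:2 H:1 N:1
  CH(OH) → C:1 H:2 O:1
  CH(C2H5) → C:3 H:6
  CH2 → C:1 H:2
  CH3 → C:1 H:3
Element totals:
  C: 12
  H: 23
  N: 1
  O: 1
Molecular formula: C12H23NO.
  M = 12(12.011) + 23(1.008) + 14.007 + 15.999
    = 144.132 + 23.184 + 14.007 + 15.999 = 197.322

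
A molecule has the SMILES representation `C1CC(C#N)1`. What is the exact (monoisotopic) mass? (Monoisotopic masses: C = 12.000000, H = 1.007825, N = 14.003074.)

67.0422

Atom tally by fragment:
  cyclopropane ring core → C:3 H:6
  (− 1 ring H displaced by substituents)
  + CN → C:1 N:1
Element totals:
  C: 4
  H: 5
  N: 1
Molecular formula: C4H5N.
  M = 4(12.0) + 5(1.007825) + 14.003074
    = 48.000000 + 5.039125 + 14.003074 = 67.042199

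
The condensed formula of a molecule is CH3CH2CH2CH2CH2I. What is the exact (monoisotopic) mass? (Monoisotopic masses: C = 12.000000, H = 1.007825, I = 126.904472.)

Atom tally by fragment:
  CH3 → C:1 H:3
  CH2 → C:1 H:2
  CH2 → C:1 H:2
  CH2 → C:1 H:2
  CH2I → C:1 H:2 I:1
Element totals:
  C: 5
  H: 11
  I: 1
Molecular formula: C5H11I.
  M = 5(12.0) + 11(1.007825) + 126.904472
    = 60.000000 + 11.086075 + 126.904472 = 197.990547

197.9905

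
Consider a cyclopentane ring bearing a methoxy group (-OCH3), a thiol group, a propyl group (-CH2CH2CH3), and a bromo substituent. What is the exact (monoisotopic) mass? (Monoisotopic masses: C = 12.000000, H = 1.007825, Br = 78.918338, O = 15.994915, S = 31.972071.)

252.0183

Atom tally by fragment:
  cyclopentane ring core → C:5 H:10
  (− 4 ring H displaced by substituents)
  + OCH3 → C:1 H:3 O:1
  + SH → S:1 H:1
  + CH2CH2CH3 → C:3 H:7
  + Br → Br:1
Element totals:
  C: 9
  H: 17
  Br: 1
  O: 1
  S: 1
Molecular formula: C9H17BrOS.
  M = 9(12.0) + 17(1.007825) + 78.918338 + 15.994915 + 31.972071
    = 108.000000 + 17.133025 + 78.918338 + 15.994915 + 31.972071 = 252.018349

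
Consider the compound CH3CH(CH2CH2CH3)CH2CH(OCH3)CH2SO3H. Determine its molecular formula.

C9H20O4S

Element totals:
  C: 9
  H: 20
  O: 4
  S: 1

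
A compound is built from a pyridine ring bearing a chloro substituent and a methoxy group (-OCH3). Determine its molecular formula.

C6H6ClNO

Atom tally by fragment:
  pyridine ring core → C:5 H:5 N:1
  (− 2 ring H displaced by substituents)
  + Cl → Cl:1
  + OCH3 → C:1 H:3 O:1
Element totals:
  C: 6
  H: 6
  Cl: 1
  N: 1
  O: 1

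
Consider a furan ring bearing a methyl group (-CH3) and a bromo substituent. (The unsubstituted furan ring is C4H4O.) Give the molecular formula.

C5H5BrO

Atom tally by fragment:
  furan ring core → C:4 H:4 O:1
  (− 2 ring H displaced by substituents)
  + CH3 → C:1 H:3
  + Br → Br:1
Element totals:
  C: 5
  H: 5
  Br: 1
  O: 1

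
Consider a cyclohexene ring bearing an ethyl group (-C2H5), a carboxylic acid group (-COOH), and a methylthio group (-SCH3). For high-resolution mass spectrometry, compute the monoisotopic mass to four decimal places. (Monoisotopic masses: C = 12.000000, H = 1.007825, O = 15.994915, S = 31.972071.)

200.0871

Atom tally by fragment:
  cyclohexene ring core → C:6 H:10
  (− 3 ring H displaced by substituents)
  + C2H5 → C:2 H:5
  + COOH → C:1 H:1 O:2
  + SCH3 → C:1 H:3 S:1
Element totals:
  C: 10
  H: 16
  O: 2
  S: 1
Molecular formula: C10H16O2S.
  M = 10(12.0) + 16(1.007825) + 2(15.994915) + 31.972071
    = 120.000000 + 16.125200 + 31.989830 + 31.972071 = 200.087101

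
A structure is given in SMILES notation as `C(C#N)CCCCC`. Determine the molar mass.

111.19 g/mol

Atom tally by fragment:
  NCCH2 → C:2 H:2 N:1
  CH2 → C:1 H:2
  CH2 → C:1 H:2
  CH2 → C:1 H:2
  CH2 → C:1 H:2
  CH3 → C:1 H:3
Element totals:
  C: 7
  H: 13
  N: 1
Molecular formula: C7H13N.
  M = 7(12.011) + 13(1.008) + 14.007
    = 84.077 + 13.104 + 14.007 = 111.188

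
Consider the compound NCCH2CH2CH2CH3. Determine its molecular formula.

C5H9N

Element totals:
  C: 5
  H: 9
  N: 1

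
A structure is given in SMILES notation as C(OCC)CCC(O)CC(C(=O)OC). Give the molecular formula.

Atom tally by fragment:
  C2H5OCH2 → C:3 H:7 O:1
  CH2 → C:1 H:2
  CH2 → C:1 H:2
  CH(OH) → C:1 H:2 O:1
  CH2 → C:1 H:2
  CH2COOCH3 → C:3 H:5 O:2
Element totals:
  C: 10
  H: 20
  O: 4

C10H20O4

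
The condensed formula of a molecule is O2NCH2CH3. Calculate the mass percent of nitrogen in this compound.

18.66%

Element totals:
  C: 2
  H: 5
  N: 1
  O: 2
Molecular formula: C2H5NO2.
Molar mass = 75.067 g/mol.
Mass from N: 1 × 14.007 = 14.007 g/mol.
%N = 14.007 / 75.067 × 100 = 18.66%.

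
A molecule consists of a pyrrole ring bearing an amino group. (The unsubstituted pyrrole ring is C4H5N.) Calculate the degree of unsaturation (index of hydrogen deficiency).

3

Atom tally by fragment:
  pyrrole ring core → C:4 H:5 N:1
  (− 1 ring H displaced by substituents)
  + NH2 → N:1 H:2
Element totals:
  C: 4
  H: 6
  N: 2
Molecular formula: C4H6N2.
DoU = (2C + 2 + N − H − X) / 2 = (2·4 + 2 + 2 − 6 − 0) / 2 = 3.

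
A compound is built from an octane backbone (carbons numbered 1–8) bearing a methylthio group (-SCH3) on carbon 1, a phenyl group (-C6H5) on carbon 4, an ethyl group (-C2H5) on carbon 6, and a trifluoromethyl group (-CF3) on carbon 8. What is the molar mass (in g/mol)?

332.47 g/mol

Atom tally by fragment:
  CH3SCH2 → C:2 H:5 S:1
  CH2 → C:1 H:2
  CH2 → C:1 H:2
  CH(C6H5) → C:7 H:6
  CH2 → C:1 H:2
  CH(C2H5) → C:3 H:6
  CH2 → C:1 H:2
  CH2CF3 → C:2 H:2 F:3
Element totals:
  C: 18
  H: 27
  F: 3
  S: 1
Molecular formula: C18H27F3S.
  M = 18(12.011) + 27(1.008) + 3(18.998) + 32.06
    = 216.198 + 27.216 + 56.994 + 32.060 = 332.468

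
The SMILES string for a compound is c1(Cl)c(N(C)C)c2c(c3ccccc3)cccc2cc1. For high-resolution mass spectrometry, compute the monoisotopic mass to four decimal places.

Atom tally by fragment:
  naphthalene ring system core → C:10 H:8
  (− 3 ring H displaced by substituents)
  + Cl → Cl:1
  + N(CH3)2 → N:1 C:2 H:6
  + C6H5 → C:6 H:5
Element totals:
  C: 18
  H: 16
  Cl: 1
  N: 1
Molecular formula: C18H16ClN.
  M = 18(12.0) + 16(1.007825) + 34.968853 + 14.003074
    = 216.000000 + 16.125200 + 34.968853 + 14.003074 = 281.097127

281.0971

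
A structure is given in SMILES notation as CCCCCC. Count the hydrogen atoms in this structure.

14

Atom tally by fragment:
  CH3 → C:1 H:3
  CH2 → C:1 H:2
  CH2 → C:1 H:2
  CH2 → C:1 H:2
  CH2 → C:1 H:2
  CH3 → C:1 H:3
Element totals:
  C: 6
  H: 14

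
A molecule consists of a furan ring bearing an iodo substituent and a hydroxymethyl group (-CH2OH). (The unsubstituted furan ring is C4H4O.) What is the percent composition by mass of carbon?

26.81%

Atom tally by fragment:
  furan ring core → C:4 H:4 O:1
  (− 2 ring H displaced by substituents)
  + I → I:1
  + CH2OH → C:1 H:3 O:1
Element totals:
  C: 5
  H: 5
  I: 1
  O: 2
Molecular formula: C5H5IO2.
Molar mass = 223.997 g/mol.
Mass from C: 5 × 12.011 = 60.055 g/mol.
%C = 60.055 / 223.997 × 100 = 26.81%.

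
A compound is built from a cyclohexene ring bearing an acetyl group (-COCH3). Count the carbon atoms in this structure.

Atom tally by fragment:
  cyclohexene ring core → C:6 H:10
  (− 1 ring H displaced by substituents)
  + COCH3 → C:2 H:3 O:1
Element totals:
  C: 8
  H: 12
  O: 1

8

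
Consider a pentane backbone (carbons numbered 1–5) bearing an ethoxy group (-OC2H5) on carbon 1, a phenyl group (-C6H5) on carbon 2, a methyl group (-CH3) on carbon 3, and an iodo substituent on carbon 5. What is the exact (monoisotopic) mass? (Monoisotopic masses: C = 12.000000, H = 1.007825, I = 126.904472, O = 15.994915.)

332.0637

Atom tally by fragment:
  C2H5OCH2 → C:3 H:7 O:1
  CH(C6H5) → C:7 H:6
  CH(CH3) → C:2 H:4
  CH2 → C:1 H:2
  CH2I → C:1 H:2 I:1
Element totals:
  C: 14
  H: 21
  I: 1
  O: 1
Molecular formula: C14H21IO.
  M = 14(12.0) + 21(1.007825) + 126.904472 + 15.994915
    = 168.000000 + 21.164325 + 126.904472 + 15.994915 = 332.063712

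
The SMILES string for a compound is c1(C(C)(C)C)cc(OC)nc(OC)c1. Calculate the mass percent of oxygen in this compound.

Atom tally by fragment:
  pyridine ring core → C:5 H:5 N:1
  (− 3 ring H displaced by substituents)
  + C(CH3)3 → C:4 H:9
  + OCH3 → C:1 H:3 O:1
  + OCH3 → C:1 H:3 O:1
Element totals:
  C: 11
  H: 17
  N: 1
  O: 2
Molecular formula: C11H17NO2.
Molar mass = 195.262 g/mol.
Mass from O: 2 × 15.999 = 31.998 g/mol.
%O = 31.998 / 195.262 × 100 = 16.39%.

16.39%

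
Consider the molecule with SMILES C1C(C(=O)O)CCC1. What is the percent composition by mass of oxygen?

Atom tally by fragment:
  cyclopentane ring core → C:5 H:10
  (− 1 ring H displaced by substituents)
  + COOH → C:1 H:1 O:2
Element totals:
  C: 6
  H: 10
  O: 2
Molecular formula: C6H10O2.
Molar mass = 114.144 g/mol.
Mass from O: 2 × 15.999 = 31.998 g/mol.
%O = 31.998 / 114.144 × 100 = 28.03%.

28.03%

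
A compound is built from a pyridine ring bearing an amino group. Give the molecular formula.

Atom tally by fragment:
  pyridine ring core → C:5 H:5 N:1
  (− 1 ring H displaced by substituents)
  + NH2 → N:1 H:2
Element totals:
  C: 5
  H: 6
  N: 2

C5H6N2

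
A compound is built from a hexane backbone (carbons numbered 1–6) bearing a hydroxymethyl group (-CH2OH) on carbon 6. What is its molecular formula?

Atom tally by fragment:
  CH3 → C:1 H:3
  CH2 → C:1 H:2
  CH2 → C:1 H:2
  CH2 → C:1 H:2
  CH2 → C:1 H:2
  CH2CH2OH → C:2 H:5 O:1
Element totals:
  C: 7
  H: 16
  O: 1

C7H16O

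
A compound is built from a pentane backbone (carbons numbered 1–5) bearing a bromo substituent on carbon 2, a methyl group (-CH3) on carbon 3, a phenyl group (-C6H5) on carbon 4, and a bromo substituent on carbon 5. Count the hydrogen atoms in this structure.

Atom tally by fragment:
  CH3 → C:1 H:3
  CH(Br) → C:1 H:1 Br:1
  CH(CH3) → C:2 H:4
  CH(C6H5) → C:7 H:6
  CH2Br → C:1 H:2 Br:1
Element totals:
  C: 12
  H: 16
  Br: 2

16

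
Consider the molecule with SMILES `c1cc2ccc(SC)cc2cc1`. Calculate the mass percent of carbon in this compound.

75.82%

Atom tally by fragment:
  naphthalene ring system core → C:10 H:8
  (− 1 ring H displaced by substituents)
  + SCH3 → C:1 H:3 S:1
Element totals:
  C: 11
  H: 10
  S: 1
Molecular formula: C11H10S.
Molar mass = 174.261 g/mol.
Mass from C: 11 × 12.011 = 132.121 g/mol.
%C = 132.121 / 174.261 × 100 = 75.82%.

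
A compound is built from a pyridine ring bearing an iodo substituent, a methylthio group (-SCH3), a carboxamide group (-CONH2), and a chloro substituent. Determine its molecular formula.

Atom tally by fragment:
  pyridine ring core → C:5 H:5 N:1
  (− 4 ring H displaced by substituents)
  + I → I:1
  + SCH3 → C:1 H:3 S:1
  + CONH2 → C:1 H:2 O:1 N:1
  + Cl → Cl:1
Element totals:
  C: 7
  H: 6
  Cl: 1
  I: 1
  N: 2
  O: 1
  S: 1

C7H6ClIN2OS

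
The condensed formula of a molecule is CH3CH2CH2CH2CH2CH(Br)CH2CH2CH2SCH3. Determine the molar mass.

253.24 g/mol

Element totals:
  C: 10
  H: 21
  Br: 1
  S: 1
Molecular formula: C10H21BrS.
  M = 10(12.011) + 21(1.008) + 79.904 + 32.06
    = 120.110 + 21.168 + 79.904 + 32.060 = 253.242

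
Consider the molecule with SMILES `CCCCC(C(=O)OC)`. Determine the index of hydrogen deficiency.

1

Atom tally by fragment:
  CH3 → C:1 H:3
  CH2 → C:1 H:2
  CH2 → C:1 H:2
  CH2 → C:1 H:2
  CH2COOCH3 → C:3 H:5 O:2
Element totals:
  C: 7
  H: 14
  O: 2
Molecular formula: C7H14O2.
DoU = (2C + 2 + N − H − X) / 2 = (2·7 + 2 + 0 − 14 − 0) / 2 = 1.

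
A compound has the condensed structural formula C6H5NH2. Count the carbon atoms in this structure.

Atom tally by fragment:
  benzene ring core → C:6 H:6
  (− 1 ring H displaced by substituents)
  + NH2 → N:1 H:2
Element totals:
  C: 6
  H: 7
  N: 1

6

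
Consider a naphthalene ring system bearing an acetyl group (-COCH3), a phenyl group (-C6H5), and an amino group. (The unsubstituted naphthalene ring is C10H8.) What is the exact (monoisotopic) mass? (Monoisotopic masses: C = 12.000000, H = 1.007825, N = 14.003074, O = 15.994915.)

261.1154

Atom tally by fragment:
  naphthalene ring system core → C:10 H:8
  (− 3 ring H displaced by substituents)
  + COCH3 → C:2 H:3 O:1
  + C6H5 → C:6 H:5
  + NH2 → N:1 H:2
Element totals:
  C: 18
  H: 15
  N: 1
  O: 1
Molecular formula: C18H15NO.
  M = 18(12.0) + 15(1.007825) + 14.003074 + 15.994915
    = 216.000000 + 15.117375 + 14.003074 + 15.994915 = 261.115364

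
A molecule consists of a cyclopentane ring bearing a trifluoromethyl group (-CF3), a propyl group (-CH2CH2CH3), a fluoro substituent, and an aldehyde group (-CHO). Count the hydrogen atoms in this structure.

14

Atom tally by fragment:
  cyclopentane ring core → C:5 H:10
  (− 4 ring H displaced by substituents)
  + CF3 → C:1 F:3
  + CH2CH2CH3 → C:3 H:7
  + F → F:1
  + CHO → C:1 H:1 O:1
Element totals:
  C: 10
  H: 14
  F: 4
  O: 1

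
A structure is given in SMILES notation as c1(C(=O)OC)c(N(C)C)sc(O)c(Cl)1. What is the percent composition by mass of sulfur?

13.60%

Atom tally by fragment:
  thiophene ring core → C:4 H:4 S:1
  (− 4 ring H displaced by substituents)
  + COOCH3 → C:2 H:3 O:2
  + N(CH3)2 → N:1 C:2 H:6
  + OH → O:1 H:1
  + Cl → Cl:1
Element totals:
  C: 8
  H: 10
  Cl: 1
  N: 1
  O: 3
  S: 1
Molecular formula: C8H10ClNO3S.
Molar mass = 235.682 g/mol.
Mass from S: 1 × 32.06 = 32.060 g/mol.
%S = 32.060 / 235.682 × 100 = 13.60%.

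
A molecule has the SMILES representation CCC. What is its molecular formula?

C3H8

Atom tally by fragment:
  CH3 → C:1 H:3
  CH2 → C:1 H:2
  CH3 → C:1 H:3
Element totals:
  C: 3
  H: 8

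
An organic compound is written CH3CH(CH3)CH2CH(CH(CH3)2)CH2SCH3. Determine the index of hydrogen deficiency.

0

Element totals:
  C: 10
  H: 22
  S: 1
Molecular formula: C10H22S.
DoU = (2C + 2 + N − H − X) / 2 = (2·10 + 2 + 0 − 22 − 0) / 2 = 0.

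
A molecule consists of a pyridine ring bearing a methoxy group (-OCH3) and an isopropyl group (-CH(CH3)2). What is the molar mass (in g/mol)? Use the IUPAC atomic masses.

151.21 g/mol

Atom tally by fragment:
  pyridine ring core → C:5 H:5 N:1
  (− 2 ring H displaced by substituents)
  + OCH3 → C:1 H:3 O:1
  + CH(CH3)2 → C:3 H:7
Element totals:
  C: 9
  H: 13
  N: 1
  O: 1
Molecular formula: C9H13NO.
  M = 9(12.011) + 13(1.008) + 14.007 + 15.999
    = 108.099 + 13.104 + 14.007 + 15.999 = 151.209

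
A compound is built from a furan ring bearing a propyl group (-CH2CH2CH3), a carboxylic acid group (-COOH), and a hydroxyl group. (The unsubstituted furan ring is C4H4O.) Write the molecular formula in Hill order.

Atom tally by fragment:
  furan ring core → C:4 H:4 O:1
  (− 3 ring H displaced by substituents)
  + CH2CH2CH3 → C:3 H:7
  + COOH → C:1 H:1 O:2
  + OH → O:1 H:1
Element totals:
  C: 8
  H: 10
  O: 4

C8H10O4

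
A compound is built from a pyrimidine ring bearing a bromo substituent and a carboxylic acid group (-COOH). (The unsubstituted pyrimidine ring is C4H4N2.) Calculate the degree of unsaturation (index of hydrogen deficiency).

5

Atom tally by fragment:
  pyrimidine ring core → C:4 H:4 N:2
  (− 2 ring H displaced by substituents)
  + Br → Br:1
  + COOH → C:1 H:1 O:2
Element totals:
  C: 5
  H: 3
  Br: 1
  N: 2
  O: 2
Molecular formula: C5H3BrN2O2.
DoU = (2C + 2 + N − H − X) / 2 = (2·5 + 2 + 2 − 3 − 1) / 2 = 5.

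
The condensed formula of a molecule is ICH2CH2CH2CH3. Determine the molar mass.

Atom tally by fragment:
  ICH2 → C:1 H:2 I:1
  CH2 → C:1 H:2
  CH2 → C:1 H:2
  CH3 → C:1 H:3
Element totals:
  C: 4
  H: 9
  I: 1
Molecular formula: C4H9I.
  M = 4(12.011) + 9(1.008) + 126.904
    = 48.044 + 9.072 + 126.904 = 184.020

184.02 g/mol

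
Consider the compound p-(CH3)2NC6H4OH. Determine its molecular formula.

C8H11NO

Element totals:
  C: 8
  H: 11
  N: 1
  O: 1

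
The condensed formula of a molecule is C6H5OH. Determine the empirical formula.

C6H6O

Element totals:
  C: 6
  H: 6
  O: 1
Molecular formula: C6H6O.
gcd of subscripts (6, 6, 1) = 1, so the empirical formula equals the molecular formula.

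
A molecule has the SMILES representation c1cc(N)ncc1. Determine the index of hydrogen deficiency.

Atom tally by fragment:
  pyridine ring core → C:5 H:5 N:1
  (− 1 ring H displaced by substituents)
  + NH2 → N:1 H:2
Element totals:
  C: 5
  H: 6
  N: 2
Molecular formula: C5H6N2.
DoU = (2C + 2 + N − H − X) / 2 = (2·5 + 2 + 2 − 6 − 0) / 2 = 4.

4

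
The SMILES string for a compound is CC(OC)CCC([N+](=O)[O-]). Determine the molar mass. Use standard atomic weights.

147.17 g/mol

Atom tally by fragment:
  CH3 → C:1 H:3
  CH(OCH3) → C:2 H:4 O:1
  CH2 → C:1 H:2
  CH2 → C:1 H:2
  CH2NO2 → C:1 H:2 N:1 O:2
Element totals:
  C: 6
  H: 13
  N: 1
  O: 3
Molecular formula: C6H13NO3.
  M = 6(12.011) + 13(1.008) + 14.007 + 3(15.999)
    = 72.066 + 13.104 + 14.007 + 47.997 = 147.174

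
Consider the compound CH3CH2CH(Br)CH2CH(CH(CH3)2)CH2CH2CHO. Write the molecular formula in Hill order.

C11H21BrO

Atom tally by fragment:
  CH3 → C:1 H:3
  CH2 → C:1 H:2
  CH(Br) → C:1 H:1 Br:1
  CH2 → C:1 H:2
  CH(CH(CH3)2) → C:4 H:8
  CH2 → C:1 H:2
  CH2CHO → C:2 H:3 O:1
Element totals:
  C: 11
  H: 21
  Br: 1
  O: 1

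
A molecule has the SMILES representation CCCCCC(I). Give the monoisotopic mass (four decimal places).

212.0062

Atom tally by fragment:
  CH3 → C:1 H:3
  CH2 → C:1 H:2
  CH2 → C:1 H:2
  CH2 → C:1 H:2
  CH2 → C:1 H:2
  CH2I → C:1 H:2 I:1
Element totals:
  C: 6
  H: 13
  I: 1
Molecular formula: C6H13I.
  M = 6(12.0) + 13(1.007825) + 126.904472
    = 72.000000 + 13.101725 + 126.904472 = 212.006197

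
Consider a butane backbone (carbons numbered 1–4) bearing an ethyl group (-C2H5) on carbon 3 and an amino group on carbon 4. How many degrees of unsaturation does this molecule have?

Atom tally by fragment:
  CH3 → C:1 H:3
  CH2 → C:1 H:2
  CH(C2H5) → C:3 H:6
  CH2NH2 → C:1 H:4 N:1
Element totals:
  C: 6
  H: 15
  N: 1
Molecular formula: C6H15N.
DoU = (2C + 2 + N − H − X) / 2 = (2·6 + 2 + 1 − 15 − 0) / 2 = 0.

0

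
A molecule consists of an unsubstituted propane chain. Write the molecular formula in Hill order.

Atom tally by fragment:
  CH3 → C:1 H:3
  CH2 → C:1 H:2
  CH3 → C:1 H:3
Element totals:
  C: 3
  H: 8

C3H8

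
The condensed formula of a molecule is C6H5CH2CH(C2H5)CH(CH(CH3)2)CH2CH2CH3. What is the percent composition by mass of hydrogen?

12.14%

Atom tally by fragment:
  C6H5CH2 → C:7 H:7
  CH(C2H5) → C:3 H:6
  CH(CH(CH3)2) → C:4 H:8
  CH2 → C:1 H:2
  CH2 → C:1 H:2
  CH3 → C:1 H:3
Element totals:
  C: 17
  H: 28
Molecular formula: C17H28.
Molar mass = 232.411 g/mol.
Mass from H: 28 × 1.008 = 28.224 g/mol.
%H = 28.224 / 232.411 × 100 = 12.14%.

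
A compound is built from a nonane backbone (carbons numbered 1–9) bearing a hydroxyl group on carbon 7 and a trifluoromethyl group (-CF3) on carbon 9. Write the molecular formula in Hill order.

Atom tally by fragment:
  CH3 → C:1 H:3
  CH2 → C:1 H:2
  CH2 → C:1 H:2
  CH2 → C:1 H:2
  CH2 → C:1 H:2
  CH2 → C:1 H:2
  CH(OH) → C:1 H:2 O:1
  CH2 → C:1 H:2
  CH2CF3 → C:2 H:2 F:3
Element totals:
  C: 10
  H: 19
  F: 3
  O: 1

C10H19F3O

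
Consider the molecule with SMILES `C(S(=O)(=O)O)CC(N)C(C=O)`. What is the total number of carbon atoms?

5

Atom tally by fragment:
  HO3SCH2 → C:1 H:3 S:1 O:3
  CH2 → C:1 H:2
  CH(NH2) → C:1 H:3 N:1
  CH2CHO → C:2 H:3 O:1
Element totals:
  C: 5
  H: 11
  N: 1
  O: 4
  S: 1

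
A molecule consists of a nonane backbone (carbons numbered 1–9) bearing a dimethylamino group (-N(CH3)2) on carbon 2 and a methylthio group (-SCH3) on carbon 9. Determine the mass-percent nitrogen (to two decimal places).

Atom tally by fragment:
  CH3 → C:1 H:3
  CH(N(CH3)2) → C:3 H:7 N:1
  CH2 → C:1 H:2
  CH2 → C:1 H:2
  CH2 → C:1 H:2
  CH2 → C:1 H:2
  CH2 → C:1 H:2
  CH2 → C:1 H:2
  CH2SCH3 → C:2 H:5 S:1
Element totals:
  C: 12
  H: 27
  N: 1
  S: 1
Molecular formula: C12H27NS.
Molar mass = 217.415 g/mol.
Mass from N: 1 × 14.007 = 14.007 g/mol.
%N = 14.007 / 217.415 × 100 = 6.44%.

6.44%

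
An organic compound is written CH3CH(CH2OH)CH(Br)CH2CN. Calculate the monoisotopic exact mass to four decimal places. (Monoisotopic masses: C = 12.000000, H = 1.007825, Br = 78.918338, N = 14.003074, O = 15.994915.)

190.9946

Element totals:
  C: 6
  H: 10
  Br: 1
  N: 1
  O: 1
Molecular formula: C6H10BrNO.
  M = 6(12.0) + 10(1.007825) + 78.918338 + 14.003074 + 15.994915
    = 72.000000 + 10.078250 + 78.918338 + 14.003074 + 15.994915 = 190.994577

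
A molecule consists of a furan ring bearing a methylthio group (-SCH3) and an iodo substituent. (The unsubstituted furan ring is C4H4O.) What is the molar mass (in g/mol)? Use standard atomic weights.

Atom tally by fragment:
  furan ring core → C:4 H:4 O:1
  (− 2 ring H displaced by substituents)
  + SCH3 → C:1 H:3 S:1
  + I → I:1
Element totals:
  C: 5
  H: 5
  I: 1
  O: 1
  S: 1
Molecular formula: C5H5IOS.
  M = 5(12.011) + 5(1.008) + 126.904 + 15.999 + 32.06
    = 60.055 + 5.040 + 126.904 + 15.999 + 32.060 = 240.058

240.06 g/mol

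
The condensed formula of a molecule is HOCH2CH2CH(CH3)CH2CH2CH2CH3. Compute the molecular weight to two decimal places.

130.23 g/mol

Element totals:
  C: 8
  H: 18
  O: 1
Molecular formula: C8H18O.
  M = 8(12.011) + 18(1.008) + 15.999
    = 96.088 + 18.144 + 15.999 = 130.231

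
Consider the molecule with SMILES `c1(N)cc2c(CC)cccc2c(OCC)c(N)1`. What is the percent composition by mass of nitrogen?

Atom tally by fragment:
  naphthalene ring system core → C:10 H:8
  (− 4 ring H displaced by substituents)
  + NH2 → N:1 H:2
  + C2H5 → C:2 H:5
  + OC2H5 → C:2 H:5 O:1
  + NH2 → N:1 H:2
Element totals:
  C: 14
  H: 18
  N: 2
  O: 1
Molecular formula: C14H18N2O.
Molar mass = 230.311 g/mol.
Mass from N: 2 × 14.007 = 28.014 g/mol.
%N = 28.014 / 230.311 × 100 = 12.16%.

12.16%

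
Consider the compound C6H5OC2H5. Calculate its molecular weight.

Atom tally by fragment:
  benzene ring core → C:6 H:6
  (− 1 ring H displaced by substituents)
  + OC2H5 → C:2 H:5 O:1
Element totals:
  C: 8
  H: 10
  O: 1
Molecular formula: C8H10O.
  M = 8(12.011) + 10(1.008) + 15.999
    = 96.088 + 10.080 + 15.999 = 122.167

122.17 g/mol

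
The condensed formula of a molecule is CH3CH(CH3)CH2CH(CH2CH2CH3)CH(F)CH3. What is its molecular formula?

Atom tally by fragment:
  CH3 → C:1 H:3
  CH(CH3) → C:2 H:4
  CH2 → C:1 H:2
  CH(CH2CH2CH3) → C:4 H:8
  CH(F) → C:1 H:1 F:1
  CH3 → C:1 H:3
Element totals:
  C: 10
  H: 21
  F: 1

C10H21F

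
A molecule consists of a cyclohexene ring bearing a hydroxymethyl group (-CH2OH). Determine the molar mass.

112.17 g/mol

Atom tally by fragment:
  cyclohexene ring core → C:6 H:10
  (− 1 ring H displaced by substituents)
  + CH2OH → C:1 H:3 O:1
Element totals:
  C: 7
  H: 12
  O: 1
Molecular formula: C7H12O.
  M = 7(12.011) + 12(1.008) + 15.999
    = 84.077 + 12.096 + 15.999 = 112.172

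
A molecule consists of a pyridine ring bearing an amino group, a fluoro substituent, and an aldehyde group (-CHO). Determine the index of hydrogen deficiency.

Atom tally by fragment:
  pyridine ring core → C:5 H:5 N:1
  (− 3 ring H displaced by substituents)
  + NH2 → N:1 H:2
  + F → F:1
  + CHO → C:1 H:1 O:1
Element totals:
  C: 6
  H: 5
  F: 1
  N: 2
  O: 1
Molecular formula: C6H5FN2O.
DoU = (2C + 2 + N − H − X) / 2 = (2·6 + 2 + 2 − 5 − 1) / 2 = 5.

5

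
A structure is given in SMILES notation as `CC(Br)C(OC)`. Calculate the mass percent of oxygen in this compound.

Atom tally by fragment:
  CH3 → C:1 H:3
  CH(Br) → C:1 H:1 Br:1
  CH2OCH3 → C:2 H:5 O:1
Element totals:
  C: 4
  H: 9
  Br: 1
  O: 1
Molecular formula: C4H9BrO.
Molar mass = 153.019 g/mol.
Mass from O: 1 × 15.999 = 15.999 g/mol.
%O = 15.999 / 153.019 × 100 = 10.46%.

10.46%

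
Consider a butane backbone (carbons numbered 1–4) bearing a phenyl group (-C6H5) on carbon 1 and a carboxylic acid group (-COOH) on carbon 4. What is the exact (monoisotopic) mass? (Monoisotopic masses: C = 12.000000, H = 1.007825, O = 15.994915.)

Atom tally by fragment:
  C6H5CH2 → C:7 H:7
  CH2 → C:1 H:2
  CH2 → C:1 H:2
  CH2COOH → C:2 H:3 O:2
Element totals:
  C: 11
  H: 14
  O: 2
Molecular formula: C11H14O2.
  M = 11(12.0) + 14(1.007825) + 2(15.994915)
    = 132.000000 + 14.109550 + 31.989830 = 178.099380

178.0994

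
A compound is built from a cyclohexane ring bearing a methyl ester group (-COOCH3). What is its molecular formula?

C8H14O2

Atom tally by fragment:
  cyclohexane ring core → C:6 H:12
  (− 1 ring H displaced by substituents)
  + COOCH3 → C:2 H:3 O:2
Element totals:
  C: 8
  H: 14
  O: 2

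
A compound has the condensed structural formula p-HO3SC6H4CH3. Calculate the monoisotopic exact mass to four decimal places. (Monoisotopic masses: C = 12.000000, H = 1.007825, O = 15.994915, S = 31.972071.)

Atom tally by fragment:
  benzene ring core → C:6 H:6
  (− 2 ring H displaced by substituents)
  + SO3H → S:1 O:3 H:1
  + CH3 → C:1 H:3
Element totals:
  C: 7
  H: 8
  O: 3
  S: 1
Molecular formula: C7H8O3S.
  M = 7(12.0) + 8(1.007825) + 3(15.994915) + 31.972071
    = 84.000000 + 8.062600 + 47.984745 + 31.972071 = 172.019416

172.0194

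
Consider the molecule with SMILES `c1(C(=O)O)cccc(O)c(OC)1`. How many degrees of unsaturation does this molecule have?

5

Atom tally by fragment:
  benzene ring core → C:6 H:6
  (− 3 ring H displaced by substituents)
  + COOH → C:1 H:1 O:2
  + OH → O:1 H:1
  + OCH3 → C:1 H:3 O:1
Element totals:
  C: 8
  H: 8
  O: 4
Molecular formula: C8H8O4.
DoU = (2C + 2 + N − H − X) / 2 = (2·8 + 2 + 0 − 8 − 0) / 2 = 5.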